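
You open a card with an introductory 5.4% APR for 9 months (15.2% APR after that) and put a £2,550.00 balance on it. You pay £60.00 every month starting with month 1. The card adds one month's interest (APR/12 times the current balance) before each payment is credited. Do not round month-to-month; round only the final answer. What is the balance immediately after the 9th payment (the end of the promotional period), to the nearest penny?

Promo months 1–9 at r₀ = 5.4%/12 = 0.0045; months 10+ at r₁ = 15.2%/12 = 0.0126667.
After month 9: iterate B ← B·(1+r₀) − £60.00 for 9 months → £2,105.33.

£2,105.33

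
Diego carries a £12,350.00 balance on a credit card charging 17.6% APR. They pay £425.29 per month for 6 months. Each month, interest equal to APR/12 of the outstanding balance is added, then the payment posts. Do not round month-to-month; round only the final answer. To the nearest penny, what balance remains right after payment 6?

£10,830.28

Monthly rate r = 17.6%/12 = 1.46667% = 0.0146667.
Each month: B ← B·(1+r) − £425.29.
Month 1: interest £181.13; balance after payment £12,105.84.
Month 2: interest £177.55; balance after payment £11,858.11.
Month 3: interest £173.92; balance after payment £11,606.73.
Month 4: interest £170.23; balance after payment £11,351.68.
Month 5: interest £166.49; balance after payment £11,092.88.
Month 6: interest £162.70; balance after payment £10,830.28.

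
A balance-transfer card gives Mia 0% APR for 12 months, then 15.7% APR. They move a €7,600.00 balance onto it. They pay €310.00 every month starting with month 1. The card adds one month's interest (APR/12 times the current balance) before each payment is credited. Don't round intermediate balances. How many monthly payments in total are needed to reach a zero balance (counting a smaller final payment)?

Promo months 1–12 at r₀ = 0%/12 = 0; months 13+ at r₁ = 15.7%/12 = 0.0130833.
After month 12 (no interest yet): B = €7,600.00 − 12·€310.00 = €3,880.00.
Then at r₁ with €310.00/mo: n₂ = −ln(1 − r₁·B/P)/ln(1+r₁) ≈ 13.76 → 14 more payments.

26 payments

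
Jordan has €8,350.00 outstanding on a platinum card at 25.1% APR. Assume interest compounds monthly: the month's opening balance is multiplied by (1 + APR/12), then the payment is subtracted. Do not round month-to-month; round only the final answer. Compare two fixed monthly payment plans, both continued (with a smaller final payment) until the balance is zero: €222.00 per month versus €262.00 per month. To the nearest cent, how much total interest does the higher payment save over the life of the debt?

Monthly rate r = 25.1%/12 = 2.09167% = 0.0209167.
At €222.00/mo: n = ⌈−ln(1 − rB₀/P)/ln(1+r)⌉ = 75 payments (last €143.49); total interest = total paid − €8,350.00 = €8,221.49.
At €262.00/mo: 54 payments (last €16.88); total interest €5,552.88.
Interest saved = €8,221.49 − €5,552.88 = €2,668.61.

€2,668.61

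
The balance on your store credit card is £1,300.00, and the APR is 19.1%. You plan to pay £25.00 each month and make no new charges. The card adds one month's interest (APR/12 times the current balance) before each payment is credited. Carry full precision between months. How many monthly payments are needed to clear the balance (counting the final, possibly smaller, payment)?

Monthly rate r = 19.1%/12 = 1.59167% = 0.0159167.
Recurrence: B ← B·(1+r) − £25.00.
Month 1: interest £20.69; balance after payment £1,295.69.
Month 2: interest £20.62; balance after payment £1,291.31.
Closed form: n = −ln(1 − rB₀/P)/ln(1+r) = −ln(0.17233)/ln(1.01592) ≈ 111.348, so the balance reaches zero during payment 112.

112 months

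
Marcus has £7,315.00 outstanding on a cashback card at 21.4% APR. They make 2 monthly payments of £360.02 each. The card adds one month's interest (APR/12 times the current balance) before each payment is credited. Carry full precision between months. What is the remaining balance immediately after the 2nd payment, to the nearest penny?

£6,851.77

Monthly rate r = 21.4%/12 = 1.78333% = 0.0178333.
Each month: B ← B·(1+r) − £360.02.
Month 1: interest £130.45; balance after payment £7,085.43.
Month 2: interest £126.36; balance after payment £6,851.77.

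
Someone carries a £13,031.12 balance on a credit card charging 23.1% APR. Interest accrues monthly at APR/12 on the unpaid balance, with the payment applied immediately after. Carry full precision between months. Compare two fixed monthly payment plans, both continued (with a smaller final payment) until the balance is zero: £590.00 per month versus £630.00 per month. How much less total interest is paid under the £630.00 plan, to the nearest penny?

Monthly rate r = 23.1%/12 = 1.925% = 0.01925.
At £590.00/mo: n = ⌈−ln(1 − rB₀/P)/ln(1+r)⌉ = 30 payments (last £22.87); total interest = total paid − £13,031.12 = £4,101.75.
At £630.00/mo: 27 payments (last £399.27); total interest £3,748.15.
Interest saved = £4,101.75 − £3,748.15 = £353.60.

£353.60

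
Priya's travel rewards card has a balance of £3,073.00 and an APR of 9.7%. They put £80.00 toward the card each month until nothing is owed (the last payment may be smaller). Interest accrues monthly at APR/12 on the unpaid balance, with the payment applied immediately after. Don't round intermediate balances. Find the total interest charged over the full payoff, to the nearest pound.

Monthly rate r = 9.7%/12 = 0.808333% = 0.00808333.
Payoff takes n = ⌈−ln(1 − rB₀/P)/ln(1+r)⌉ = ⌈46.180⌉ = 47 payments; the last is £14.47.
Total paid = 46·£80.00 + £14.47 = £3,694.47.
Total interest = total paid − principal = £3,694.47 − £3,073.00 = £621.47.

£621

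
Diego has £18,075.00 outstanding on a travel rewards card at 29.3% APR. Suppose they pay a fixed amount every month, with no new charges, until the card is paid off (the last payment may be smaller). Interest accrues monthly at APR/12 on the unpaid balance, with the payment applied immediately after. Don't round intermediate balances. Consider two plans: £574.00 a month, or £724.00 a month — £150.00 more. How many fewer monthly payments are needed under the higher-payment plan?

22 fewer payments

Monthly rate r = 29.3%/12 = 2.44167% = 0.0244167.
At £574.00/mo: n = ⌈−ln(1 − rB₀/P)/ln(1+r)⌉ = 61 payments (last £414.78); total interest = total paid − £18,075.00 = £16,779.78.
At £724.00/mo: 39 payments (last £715.26); total interest £10,152.26.
Payments saved = 61 − 39 = 22.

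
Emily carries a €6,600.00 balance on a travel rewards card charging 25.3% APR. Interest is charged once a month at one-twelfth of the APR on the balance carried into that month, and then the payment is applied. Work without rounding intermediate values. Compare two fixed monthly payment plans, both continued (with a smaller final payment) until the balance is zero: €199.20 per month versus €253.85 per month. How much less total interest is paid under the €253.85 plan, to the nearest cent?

€1,783.42

Monthly rate r = 25.3%/12 = 2.10833% = 0.0210833.
At €199.20/mo: n = ⌈−ln(1 − rB₀/P)/ln(1+r)⌉ = 58 payments (last €94.80); total interest = total paid − €6,600.00 = €4,849.20.
At €253.85/mo: 39 payments (last €19.48); total interest €3,065.78.
Interest saved = €4,849.20 − €3,065.78 = €1,783.42.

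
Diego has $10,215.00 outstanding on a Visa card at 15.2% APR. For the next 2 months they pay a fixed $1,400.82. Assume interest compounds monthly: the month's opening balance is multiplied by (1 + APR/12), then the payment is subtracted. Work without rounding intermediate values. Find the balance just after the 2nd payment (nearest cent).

Monthly rate r = 15.2%/12 = 1.26667% = 0.0126667.
Each month: B ← B·(1+r) − $1,400.82.
Month 1: interest $129.39; balance after payment $8,943.57.
Month 2: interest $113.29; balance after payment $7,656.04.

$7,656.04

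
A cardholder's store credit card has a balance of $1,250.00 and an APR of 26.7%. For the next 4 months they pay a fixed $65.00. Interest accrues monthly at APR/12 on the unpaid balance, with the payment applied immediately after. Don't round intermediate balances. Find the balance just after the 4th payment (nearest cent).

Monthly rate r = 26.7%/12 = 2.225% = 0.02225.
Each month: B ← B·(1+r) − $65.00.
Month 1: interest $27.81; balance after payment $1,212.81.
Month 2: interest $26.99; balance after payment $1,174.80.
Month 3: interest $26.14; balance after payment $1,135.94.
Month 4: interest $25.27; balance after payment $1,096.21.

$1,096.21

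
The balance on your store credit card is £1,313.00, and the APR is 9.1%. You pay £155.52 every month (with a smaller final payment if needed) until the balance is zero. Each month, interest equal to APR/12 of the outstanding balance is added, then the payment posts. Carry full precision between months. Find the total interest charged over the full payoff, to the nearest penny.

Monthly rate r = 9.1%/12 = 0.758333% = 0.00758333.
Payoff takes n = ⌈−ln(1 − rB₀/P)/ln(1+r)⌉ = ⌈8.758⌉ = 9 payments; the last is £118.00.
Total paid = 8·£155.52 + £118.00 = £1,362.16.
Total interest = total paid − principal = £1,362.16 − £1,313.00 = £49.16.

£49.16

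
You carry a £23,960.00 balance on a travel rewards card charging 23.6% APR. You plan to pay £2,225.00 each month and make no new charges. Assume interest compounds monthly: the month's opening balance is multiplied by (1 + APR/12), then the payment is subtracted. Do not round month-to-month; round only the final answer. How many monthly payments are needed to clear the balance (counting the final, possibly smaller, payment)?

Monthly rate r = 23.6%/12 = 1.96667% = 0.0196667.
Recurrence: B ← B·(1+r) − £2,225.00.
Month 1: interest £471.21; balance after payment £22,206.21.
Month 2: interest £436.72; balance after payment £20,417.94.
Closed form: n = −ln(1 − rB₀/P)/ln(1+r) = −ln(0.78822)/ln(1.01967) ≈ 12.219, so the balance reaches zero during payment 13.

13 payments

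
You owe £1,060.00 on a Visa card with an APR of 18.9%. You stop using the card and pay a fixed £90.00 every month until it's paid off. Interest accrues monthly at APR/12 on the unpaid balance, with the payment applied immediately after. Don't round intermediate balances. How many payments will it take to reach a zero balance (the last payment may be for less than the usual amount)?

14 months

Monthly rate r = 18.9%/12 = 1.575% = 0.01575.
Recurrence: B ← B·(1+r) − £90.00.
Month 1: interest £16.70; balance after payment £986.69.
Month 2: interest £15.54; balance after payment £912.24.
Closed form: n = −ln(1 − rB₀/P)/ln(1+r) = −ln(0.8145)/ln(1.01575) ≈ 13.130, so the balance reaches zero during payment 14.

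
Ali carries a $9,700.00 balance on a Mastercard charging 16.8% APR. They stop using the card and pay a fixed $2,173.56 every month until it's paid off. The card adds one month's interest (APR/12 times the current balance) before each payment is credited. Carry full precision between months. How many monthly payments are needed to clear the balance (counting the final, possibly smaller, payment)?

5 months

Monthly rate r = 16.8%/12 = 1.4% = 0.014.
Recurrence: B ← B·(1+r) − $2,173.56.
Month 1: interest $135.80; balance after payment $7,662.24.
Month 2: interest $107.27; balance after payment $5,595.95.
Month 3: interest $78.34; balance after payment $3,500.73.
Month 4: interest $49.01; balance after payment $1,376.18.
Month 5: interest $19.27; balance after payment $0.00.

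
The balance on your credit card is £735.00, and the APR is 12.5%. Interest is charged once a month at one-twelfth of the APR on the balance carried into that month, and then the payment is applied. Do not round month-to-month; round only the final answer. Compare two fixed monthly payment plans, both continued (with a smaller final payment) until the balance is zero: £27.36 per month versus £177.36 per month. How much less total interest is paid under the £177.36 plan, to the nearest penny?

£111.32

Monthly rate r = 12.5%/12 = 1.04167% = 0.0104167.
At £27.36/mo: n = ⌈−ln(1 − rB₀/P)/ln(1+r)⌉ = 32 payments (last £18.58); total interest = total paid − £735.00 = £131.74.
At £177.36/mo: 5 payments (last £45.98); total interest £20.42.
Interest saved = £131.74 − £20.42 = £111.32.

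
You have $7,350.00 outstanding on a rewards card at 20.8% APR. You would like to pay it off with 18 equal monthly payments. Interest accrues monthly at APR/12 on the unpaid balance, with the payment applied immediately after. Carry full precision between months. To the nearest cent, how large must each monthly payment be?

$478.84

Monthly rate r = 20.8%/12 = 1.73333% = 0.0173333.
Level-payment amortization: P = B₀·r / (1 − (1+r)^(−n)) = 7350.00·0.0173333 / (1 − 1.01733^(−18)).
Denominator 1 − (1+r)^(−18) = 0.266059154.
P = 127.4 / 0.266059154 ≈ 478.84.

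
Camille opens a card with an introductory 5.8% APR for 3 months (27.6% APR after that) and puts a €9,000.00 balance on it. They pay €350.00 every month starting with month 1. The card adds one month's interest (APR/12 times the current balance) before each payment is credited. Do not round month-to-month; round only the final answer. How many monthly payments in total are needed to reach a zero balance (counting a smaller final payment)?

37 payments

Promo months 1–3 at r₀ = 5.8%/12 = 0.00483333; months 4+ at r₁ = 27.6%/12 = 0.023.
After month 3: iterate B ← B·(1+r₀) − €350.00 for 3 months → €8,076.05.
Then at r₁ with €350.00/mo: n₂ = −ln(1 − r₁·B/P)/ln(1+r₁) ≈ 33.27 → 34 more payments.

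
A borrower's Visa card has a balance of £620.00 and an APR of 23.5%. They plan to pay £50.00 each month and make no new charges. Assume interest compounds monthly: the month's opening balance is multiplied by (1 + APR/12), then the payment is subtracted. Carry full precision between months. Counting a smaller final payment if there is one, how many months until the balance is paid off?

Monthly rate r = 23.5%/12 = 1.95833% = 0.0195833.
Recurrence: B ← B·(1+r) − £50.00.
Month 1: interest £12.14; balance after payment £582.14.
Month 2: interest £11.40; balance after payment £543.54.
Closed form: n = −ln(1 − rB₀/P)/ln(1+r) = −ln(0.75717)/ln(1.01958) ≈ 14.343, so the balance reaches zero during payment 15.

15 payments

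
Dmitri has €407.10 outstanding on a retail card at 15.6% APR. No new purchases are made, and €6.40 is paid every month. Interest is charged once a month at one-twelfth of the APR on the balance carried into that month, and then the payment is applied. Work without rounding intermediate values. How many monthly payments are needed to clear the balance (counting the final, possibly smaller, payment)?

136 payments

Monthly rate r = 15.6%/12 = 1.3% = 0.013.
Recurrence: B ← B·(1+r) − €6.40.
Month 1: interest €5.29; balance after payment €405.99.
Month 2: interest €5.28; balance after payment €404.87.
Closed form: n = −ln(1 − rB₀/P)/ln(1+r) = −ln(0.17308)/ln(1.013) ≈ 135.799, so the balance reaches zero during payment 136.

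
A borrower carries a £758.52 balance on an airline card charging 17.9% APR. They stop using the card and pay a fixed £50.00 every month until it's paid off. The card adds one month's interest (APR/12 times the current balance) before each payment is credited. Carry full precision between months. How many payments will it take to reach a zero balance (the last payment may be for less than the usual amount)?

Monthly rate r = 17.9%/12 = 1.49167% = 0.0149167.
Recurrence: B ← B·(1+r) − £50.00.
Month 1: interest £11.31; balance after payment £719.83.
Month 2: interest £10.74; balance after payment £680.57.
Closed form: n = −ln(1 − rB₀/P)/ln(1+r) = −ln(0.77371)/ln(1.01492) ≈ 17.328, so the balance reaches zero during payment 18.

18 months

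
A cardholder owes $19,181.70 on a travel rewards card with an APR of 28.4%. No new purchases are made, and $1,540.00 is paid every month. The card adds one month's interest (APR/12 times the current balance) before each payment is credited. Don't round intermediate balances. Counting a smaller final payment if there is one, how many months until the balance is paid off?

Monthly rate r = 28.4%/12 = 2.36667% = 0.0236667.
Recurrence: B ← B·(1+r) − $1,540.00.
Month 1: interest $453.97; balance after payment $18,095.67.
Month 2: interest $428.26; balance after payment $16,983.93.
Closed form: n = −ln(1 − rB₀/P)/ln(1+r) = −ln(0.70522)/ln(1.02367) ≈ 14.931, so the balance reaches zero during payment 15.

15 months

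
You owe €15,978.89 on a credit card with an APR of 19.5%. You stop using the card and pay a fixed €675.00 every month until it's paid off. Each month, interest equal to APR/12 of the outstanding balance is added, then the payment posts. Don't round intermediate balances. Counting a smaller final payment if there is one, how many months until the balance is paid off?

31 payments

Monthly rate r = 19.5%/12 = 1.625% = 0.01625.
Recurrence: B ← B·(1+r) − €675.00.
Month 1: interest €259.66; balance after payment €15,563.55.
Month 2: interest €252.91; balance after payment €15,141.45.
Closed form: n = −ln(1 − rB₀/P)/ln(1+r) = −ln(0.61532)/ln(1.01625) ≈ 30.126, so the balance reaches zero during payment 31.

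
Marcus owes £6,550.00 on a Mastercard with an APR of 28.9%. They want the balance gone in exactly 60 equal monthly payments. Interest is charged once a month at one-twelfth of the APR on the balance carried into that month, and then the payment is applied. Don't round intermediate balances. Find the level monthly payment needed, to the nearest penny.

£207.51

Monthly rate r = 28.9%/12 = 2.40833% = 0.0240833.
Level-payment amortization: P = B₀·r / (1 − (1+r)^(−n)) = 6550.00·0.0240833 / (1 − 1.02408^(−60)).
Denominator 1 − (1+r)^(−60) = 0.760181816.
P = 157.746 / 0.760181816 ≈ 207.51.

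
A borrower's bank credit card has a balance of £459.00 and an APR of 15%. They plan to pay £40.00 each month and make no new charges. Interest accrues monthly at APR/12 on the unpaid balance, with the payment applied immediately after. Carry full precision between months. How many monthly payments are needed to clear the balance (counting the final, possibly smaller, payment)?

Monthly rate r = 15%/12 = 1.25% = 0.0125.
Recurrence: B ← B·(1+r) − £40.00.
Month 1: interest £5.74; balance after payment £424.74.
Month 2: interest £5.31; balance after payment £390.05.
Closed form: n = −ln(1 − rB₀/P)/ln(1+r) = −ln(0.85656)/ln(1.0125) ≈ 12.463, so the balance reaches zero during payment 13.

13 payments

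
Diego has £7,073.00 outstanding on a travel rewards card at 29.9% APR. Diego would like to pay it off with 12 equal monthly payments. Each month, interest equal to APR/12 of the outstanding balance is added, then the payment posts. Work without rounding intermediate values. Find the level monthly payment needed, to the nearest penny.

Monthly rate r = 29.9%/12 = 2.49167% = 0.0249167.
Level-payment amortization: P = B₀·r / (1 − (1+r)^(−n)) = 7073.00·0.0249167 / (1 − 1.02492^(−12)).
Denominator 1 − (1+r)^(−12) = 0.255718311.
P = 176.236 / 0.255718311 ≈ 689.18.

£689.18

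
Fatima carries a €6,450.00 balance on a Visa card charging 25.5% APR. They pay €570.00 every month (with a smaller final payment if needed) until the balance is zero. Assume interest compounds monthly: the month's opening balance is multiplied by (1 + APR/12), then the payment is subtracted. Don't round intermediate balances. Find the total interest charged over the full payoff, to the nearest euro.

Monthly rate r = 25.5%/12 = 2.125% = 0.02125.
Payoff takes n = ⌈−ln(1 − rB₀/P)/ln(1+r)⌉ = ⌈13.080⌉ = 14 payments; the last is €46.18.
Total paid = 13·€570.00 + €46.18 = €7,456.18.
Total interest = total paid − principal = €7,456.18 − €6,450.00 = €1,006.18.

€1,006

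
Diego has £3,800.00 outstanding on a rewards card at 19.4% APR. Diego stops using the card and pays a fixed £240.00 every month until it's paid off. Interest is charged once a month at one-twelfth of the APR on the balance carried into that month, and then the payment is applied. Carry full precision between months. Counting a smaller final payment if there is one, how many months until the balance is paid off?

Monthly rate r = 19.4%/12 = 1.61667% = 0.0161667.
Recurrence: B ← B·(1+r) − £240.00.
Month 1: interest £61.43; balance after payment £3,621.43.
Month 2: interest £58.55; balance after payment £3,439.98.
Closed form: n = −ln(1 − rB₀/P)/ln(1+r) = −ln(0.74403)/ln(1.01617) ≈ 18.437, so the balance reaches zero during payment 19.

19 months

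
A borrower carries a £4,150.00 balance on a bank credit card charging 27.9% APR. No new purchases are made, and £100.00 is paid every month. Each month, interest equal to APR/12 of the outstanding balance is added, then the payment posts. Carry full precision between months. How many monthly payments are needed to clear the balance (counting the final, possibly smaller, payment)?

Monthly rate r = 27.9%/12 = 2.325% = 0.02325.
Recurrence: B ← B·(1+r) − £100.00.
Month 1: interest £96.49; balance after payment £4,146.49.
Month 2: interest £96.41; balance after payment £4,142.89.
Closed form: n = −ln(1 − rB₀/P)/ln(1+r) = −ln(0.035125)/ln(1.02325) ≈ 145.704, so the balance reaches zero during payment 146.

146 payments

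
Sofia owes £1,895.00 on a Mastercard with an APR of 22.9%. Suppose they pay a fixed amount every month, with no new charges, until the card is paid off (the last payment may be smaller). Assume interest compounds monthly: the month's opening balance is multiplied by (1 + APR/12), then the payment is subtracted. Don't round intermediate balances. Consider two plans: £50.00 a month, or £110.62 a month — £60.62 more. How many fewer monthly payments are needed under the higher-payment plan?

47 fewer payments

Monthly rate r = 22.9%/12 = 1.90833% = 0.0190833.
At £50.00/mo: n = ⌈−ln(1 − rB₀/P)/ln(1+r)⌉ = 68 payments (last £47.98); total interest = total paid − £1,895.00 = £1,502.98.
At £110.62/mo: 21 payments (last £104.26); total interest £421.66.
Payments saved = 68 − 21 = 47.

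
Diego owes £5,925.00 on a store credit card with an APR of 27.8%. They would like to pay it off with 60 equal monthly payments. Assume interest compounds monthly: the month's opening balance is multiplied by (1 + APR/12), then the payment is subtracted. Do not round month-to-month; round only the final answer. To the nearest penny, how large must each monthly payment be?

Monthly rate r = 27.8%/12 = 2.31667% = 0.0231667.
Level-payment amortization: P = B₀·r / (1 − (1+r)^(−n)) = 5925.00·0.0231667 / (1 − 1.02317^(−60)).
Denominator 1 − (1+r)^(−60) = 0.746943778.
P = 137.263 / 0.746943778 ≈ 183.77.

£183.77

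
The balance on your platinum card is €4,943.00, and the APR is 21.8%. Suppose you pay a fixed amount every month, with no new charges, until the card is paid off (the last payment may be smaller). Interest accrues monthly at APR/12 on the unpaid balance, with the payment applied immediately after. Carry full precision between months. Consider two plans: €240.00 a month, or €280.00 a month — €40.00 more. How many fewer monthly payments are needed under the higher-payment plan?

5 fewer payments

Monthly rate r = 21.8%/12 = 1.81667% = 0.0181667.
At €240.00/mo: n = ⌈−ln(1 − rB₀/P)/ln(1+r)⌉ = 27 payments (last €7.56); total interest = total paid − €4,943.00 = €1,304.56.
At €280.00/mo: 22 payments (last €134.78); total interest €1,071.78.
Payments saved = 27 − 22 = 5.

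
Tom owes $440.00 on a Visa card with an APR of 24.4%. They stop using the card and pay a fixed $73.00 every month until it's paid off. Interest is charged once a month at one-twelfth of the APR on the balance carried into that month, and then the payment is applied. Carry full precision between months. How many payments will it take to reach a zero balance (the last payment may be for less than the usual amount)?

7 months

Monthly rate r = 24.4%/12 = 2.03333% = 0.0203333.
Recurrence: B ← B·(1+r) − $73.00.
Month 1: interest $8.95; balance after payment $375.95.
Month 2: interest $7.64; balance after payment $310.59.
Closed form: n = −ln(1 − rB₀/P)/ln(1+r) = −ln(0.87744)/ln(1.02033) ≈ 6.495, so the balance reaches zero during payment 7.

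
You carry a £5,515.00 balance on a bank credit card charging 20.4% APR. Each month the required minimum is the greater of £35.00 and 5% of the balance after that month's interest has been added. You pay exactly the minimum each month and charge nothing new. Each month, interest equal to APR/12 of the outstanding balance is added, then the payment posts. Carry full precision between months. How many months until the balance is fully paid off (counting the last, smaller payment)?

Monthly rate r = 20.4%/12 = 1.7% = 0.017.
While 5% of the post-interest balance exceeds £35.00, each month B ← (B·(1+r))·(1 − 0.05), i.e. B shrinks by the factor (1+r)·0.95 = 0.96615.
This holds for months 1–61. Entering month 62 the balance is £674.94; 5% of the post-interest balance is now below £35.00, so the flat £35.00 minimum applies from here.
From month 62 a fixed £35.00 at rate r clears £674.94 in 24 more payments. Total: 61 + 24 = 85 months.

85 months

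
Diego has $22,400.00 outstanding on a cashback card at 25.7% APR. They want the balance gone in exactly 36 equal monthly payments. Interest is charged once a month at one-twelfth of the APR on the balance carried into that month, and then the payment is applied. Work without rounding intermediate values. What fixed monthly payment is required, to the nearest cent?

Monthly rate r = 25.7%/12 = 2.14167% = 0.0214167.
Level-payment amortization: P = B₀·r / (1 − (1+r)^(−n)) = 22400.00·0.0214167 / (1 − 1.02142^(−36)).
Denominator 1 − (1+r)^(−36) = 0.533669138.
P = 479.733 / 0.533669138 ≈ 898.93.

$898.93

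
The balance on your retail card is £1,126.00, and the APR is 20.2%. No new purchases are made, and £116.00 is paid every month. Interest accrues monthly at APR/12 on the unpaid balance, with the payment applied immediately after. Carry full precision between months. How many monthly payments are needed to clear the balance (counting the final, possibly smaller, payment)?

11 payments

Monthly rate r = 20.2%/12 = 1.68333% = 0.0168333.
Recurrence: B ← B·(1+r) − £116.00.
Month 1: interest £18.95; balance after payment £1,028.95.
Month 2: interest £17.32; balance after payment £930.28.
Closed form: n = −ln(1 − rB₀/P)/ln(1+r) = −ln(0.8366)/ln(1.01683) ≈ 10.687, so the balance reaches zero during payment 11.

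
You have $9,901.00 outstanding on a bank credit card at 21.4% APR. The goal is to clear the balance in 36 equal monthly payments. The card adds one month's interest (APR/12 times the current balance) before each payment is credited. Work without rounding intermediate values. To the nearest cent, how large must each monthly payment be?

Monthly rate r = 21.4%/12 = 1.78333% = 0.0178333.
Level-payment amortization: P = B₀·r / (1 − (1+r)^(−n)) = 9901.00·0.0178333 / (1 − 1.01783^(−36)).
Denominator 1 − (1+r)^(−36) = 0.470775558.
P = 176.568 / 0.470775558 ≈ 375.06.

$375.06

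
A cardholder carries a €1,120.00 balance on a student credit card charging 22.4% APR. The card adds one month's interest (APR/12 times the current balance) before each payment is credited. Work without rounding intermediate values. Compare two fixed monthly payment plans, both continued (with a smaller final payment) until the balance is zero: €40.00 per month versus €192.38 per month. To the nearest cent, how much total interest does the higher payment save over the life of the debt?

€402.48

Monthly rate r = 22.4%/12 = 1.86667% = 0.0186667.
At €40.00/mo: n = ⌈−ln(1 − rB₀/P)/ln(1+r)⌉ = 40 payments (last €39.48); total interest = total paid − €1,120.00 = €479.48.
At €192.38/mo: 7 payments (last €42.72); total interest €77.00.
Interest saved = €479.48 − €77.00 = €402.48.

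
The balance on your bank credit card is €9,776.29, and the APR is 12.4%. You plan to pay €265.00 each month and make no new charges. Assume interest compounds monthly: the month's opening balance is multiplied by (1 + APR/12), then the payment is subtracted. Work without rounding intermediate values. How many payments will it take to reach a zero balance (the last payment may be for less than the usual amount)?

47 months

Monthly rate r = 12.4%/12 = 1.03333% = 0.0103333.
Recurrence: B ← B·(1+r) − €265.00.
Month 1: interest €101.02; balance after payment €9,612.31.
Month 2: interest €99.33; balance after payment €9,446.64.
Closed form: n = −ln(1 − rB₀/P)/ln(1+r) = −ln(0.61879)/ln(1.01033) ≈ 46.691, so the balance reaches zero during payment 47.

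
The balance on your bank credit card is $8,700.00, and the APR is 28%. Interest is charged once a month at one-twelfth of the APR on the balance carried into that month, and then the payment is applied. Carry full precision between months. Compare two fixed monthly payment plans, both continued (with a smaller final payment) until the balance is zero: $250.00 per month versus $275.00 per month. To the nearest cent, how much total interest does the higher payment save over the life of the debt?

$2,137.82

Monthly rate r = 28%/12 = 2.33333% = 0.0233333.
At $250.00/mo: n = ⌈−ln(1 − rB₀/P)/ln(1+r)⌉ = 73 payments (last $115.76); total interest = total paid − $8,700.00 = $9,415.76.
At $275.00/mo: 59 payments (last $27.94); total interest $7,277.94.
Interest saved = $9,415.76 − $7,277.94 = $2,137.82.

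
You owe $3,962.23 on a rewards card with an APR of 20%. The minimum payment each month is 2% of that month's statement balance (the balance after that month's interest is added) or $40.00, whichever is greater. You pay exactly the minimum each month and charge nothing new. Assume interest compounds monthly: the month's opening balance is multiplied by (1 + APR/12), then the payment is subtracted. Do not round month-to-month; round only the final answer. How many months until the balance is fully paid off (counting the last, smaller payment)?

Monthly rate r = 20%/12 = 1.66667% = 0.0166667.
While 2% of the post-interest balance exceeds $40.00, each month B ← (B·(1+r))·(1 − 0.02), i.e. B shrinks by the factor (1+r)·0.98 = 0.99633.
This holds for months 1–191. Entering month 192 the balance is $1,964.40; 2% of the post-interest balance is now below $40.00, so the flat $40.00 minimum applies from here.
From month 192 a fixed $40.00 at rate r clears $1,964.40 in 104 more payments. Total: 191 + 104 = 295 months.

295 months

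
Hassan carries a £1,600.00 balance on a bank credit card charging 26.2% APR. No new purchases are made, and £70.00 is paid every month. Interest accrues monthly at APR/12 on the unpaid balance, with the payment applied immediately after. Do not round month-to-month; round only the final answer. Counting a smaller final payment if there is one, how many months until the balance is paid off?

Monthly rate r = 26.2%/12 = 2.18333% = 0.0218333.
Recurrence: B ← B·(1+r) − £70.00.
Month 1: interest £34.93; balance after payment £1,564.93.
Month 2: interest £34.17; balance after payment £1,529.10.
Closed form: n = −ln(1 − rB₀/P)/ln(1+r) = −ln(0.50095)/ln(1.02183) ≈ 32.004, so the balance reaches zero during payment 33.

33 months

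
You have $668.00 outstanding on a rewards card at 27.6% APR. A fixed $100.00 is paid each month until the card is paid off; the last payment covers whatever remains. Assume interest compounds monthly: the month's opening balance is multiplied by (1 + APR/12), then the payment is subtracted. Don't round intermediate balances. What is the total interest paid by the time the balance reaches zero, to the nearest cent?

$65.83

Monthly rate r = 27.6%/12 = 2.3% = 0.023.
Payoff takes n = ⌈−ln(1 − rB₀/P)/ln(1+r)⌉ = ⌈7.336⌉ = 8 payments; the last is $33.83.
Total paid = 7·$100.00 + $33.83 = $733.83.
Total interest = total paid − principal = $733.83 − $668.00 = $65.83.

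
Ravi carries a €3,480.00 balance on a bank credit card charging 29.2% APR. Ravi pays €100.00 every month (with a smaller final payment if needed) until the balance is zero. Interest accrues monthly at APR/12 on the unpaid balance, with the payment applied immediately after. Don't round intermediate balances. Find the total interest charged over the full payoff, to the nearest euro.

€4,323

Monthly rate r = 29.2%/12 = 2.43333% = 0.0243333.
Payoff takes n = ⌈−ln(1 − rB₀/P)/ln(1+r)⌉ = ⌈78.031⌉ = 79 payments; the last is €3.09.
Total paid = 78·€100.00 + €3.09 = €7,803.09.
Total interest = total paid − principal = €7,803.09 − €3,480.00 = €4,323.09.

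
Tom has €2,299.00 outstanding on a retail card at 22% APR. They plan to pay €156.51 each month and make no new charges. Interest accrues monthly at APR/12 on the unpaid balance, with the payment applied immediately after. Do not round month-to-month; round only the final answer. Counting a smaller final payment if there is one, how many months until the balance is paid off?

18 months

Monthly rate r = 22%/12 = 1.83333% = 0.0183333.
Recurrence: B ← B·(1+r) − €156.51.
Month 1: interest €42.15; balance after payment €2,184.64.
Month 2: interest €40.05; balance after payment €2,068.18.
Closed form: n = −ln(1 − rB₀/P)/ln(1+r) = −ln(0.7307)/ln(1.01833) ≈ 17.270, so the balance reaches zero during payment 18.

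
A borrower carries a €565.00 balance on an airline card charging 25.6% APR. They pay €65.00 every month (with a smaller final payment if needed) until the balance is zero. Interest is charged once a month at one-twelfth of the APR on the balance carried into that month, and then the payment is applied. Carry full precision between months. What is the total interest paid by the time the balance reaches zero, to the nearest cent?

Monthly rate r = 25.6%/12 = 2.13333% = 0.0213333.
Payoff takes n = ⌈−ln(1 − rB₀/P)/ln(1+r)⌉ = ⌈9.716⌉ = 10 payments; the last is €46.70.
Total paid = 9·€65.00 + €46.70 = €631.70.
Total interest = total paid − principal = €631.70 − €565.00 = €66.70.

€66.70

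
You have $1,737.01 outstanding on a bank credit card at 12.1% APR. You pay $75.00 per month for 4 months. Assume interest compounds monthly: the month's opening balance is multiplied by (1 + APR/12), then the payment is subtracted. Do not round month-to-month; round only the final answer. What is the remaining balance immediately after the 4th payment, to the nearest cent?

Monthly rate r = 12.1%/12 = 1.00833% = 0.0100833.
Each month: B ← B·(1+r) − $75.00.
Month 1: interest $17.51; balance after payment $1,679.52.
Month 2: interest $16.94; balance after payment $1,621.46.
Month 3: interest $16.35; balance after payment $1,562.81.
Month 4: interest $15.76; balance after payment $1,503.57.

$1,503.57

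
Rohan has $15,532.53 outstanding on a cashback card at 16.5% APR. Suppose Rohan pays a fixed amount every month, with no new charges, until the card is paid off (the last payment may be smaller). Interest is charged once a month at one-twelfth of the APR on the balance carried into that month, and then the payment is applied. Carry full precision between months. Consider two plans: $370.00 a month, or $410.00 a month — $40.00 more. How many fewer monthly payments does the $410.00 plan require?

10 fewer payments

Monthly rate r = 16.5%/12 = 1.375% = 0.01375.
At $370.00/mo: n = ⌈−ln(1 − rB₀/P)/ln(1+r)⌉ = 64 payments (last $15.28); total interest = total paid − $15,532.53 = $7,792.75.
At $410.00/mo: 54 payments (last $362.88); total interest $6,560.35.
Payments saved = 64 − 54 = 10.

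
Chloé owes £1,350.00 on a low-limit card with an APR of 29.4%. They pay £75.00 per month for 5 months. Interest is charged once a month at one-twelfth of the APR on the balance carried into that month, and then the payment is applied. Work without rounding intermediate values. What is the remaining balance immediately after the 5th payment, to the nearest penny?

Monthly rate r = 29.4%/12 = 2.45% = 0.0245.
Each month: B ← B·(1+r) − £75.00.
Month 1: interest £33.07; balance after payment £1,308.08.
Month 2: interest £32.05; balance after payment £1,265.12.
Month 3: interest £31.00; balance after payment £1,221.12.
Month 4: interest £29.92; balance after payment £1,176.04.
Month 5: interest £28.81; balance after payment £1,129.85.

£1,129.85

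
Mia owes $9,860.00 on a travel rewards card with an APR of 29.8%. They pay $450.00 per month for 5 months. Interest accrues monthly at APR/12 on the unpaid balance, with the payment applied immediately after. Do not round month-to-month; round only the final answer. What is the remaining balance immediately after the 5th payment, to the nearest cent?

$8,782.06

Monthly rate r = 29.8%/12 = 2.48333% = 0.0248333.
Each month: B ← B·(1+r) − $450.00.
Month 1: interest $244.86; balance after payment $9,654.86.
Month 2: interest $239.76; balance after payment $9,444.62.
Month 3: interest $234.54; balance after payment $9,229.16.
Month 4: interest $229.19; balance after payment $9,008.35.
Month 5: interest $223.71; balance after payment $8,782.06.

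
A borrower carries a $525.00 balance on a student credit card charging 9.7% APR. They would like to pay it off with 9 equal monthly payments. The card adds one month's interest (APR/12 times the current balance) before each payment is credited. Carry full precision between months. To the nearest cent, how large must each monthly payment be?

Monthly rate r = 9.7%/12 = 0.808333% = 0.00808333.
Level-payment amortization: P = B₀·r / (1 − (1+r)^(−n)) = 525.00·0.00808333 / (1 − 1.00808^(−9)).
Denominator 1 − (1+r)^(−9) = 0.0698947654.
P = 4.24375 / 0.0698947654 ≈ 60.72.

$60.72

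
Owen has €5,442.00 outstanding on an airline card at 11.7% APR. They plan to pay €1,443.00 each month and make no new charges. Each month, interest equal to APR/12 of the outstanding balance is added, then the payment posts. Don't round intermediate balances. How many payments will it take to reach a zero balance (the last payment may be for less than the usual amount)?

Monthly rate r = 11.7%/12 = 0.975% = 0.00975.
Recurrence: B ← B·(1+r) − €1,443.00.
Month 1: interest €53.06; balance after payment €4,052.06.
Month 2: interest €39.51; balance after payment €2,648.57.
Month 3: interest €25.82; balance after payment €1,231.39.
Month 4: interest €12.01; balance after payment €0.00.

4 months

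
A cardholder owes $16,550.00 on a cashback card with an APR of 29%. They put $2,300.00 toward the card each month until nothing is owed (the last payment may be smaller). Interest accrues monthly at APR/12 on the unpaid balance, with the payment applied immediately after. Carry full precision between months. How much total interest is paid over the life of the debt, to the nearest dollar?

Monthly rate r = 29%/12 = 2.41667% = 0.0241667.
Payoff takes n = ⌈−ln(1 − rB₀/P)/ln(1+r)⌉ = ⌈8.000⌉ = 8 payments; the last is $2,299.92.
Total paid = 7·$2,300.00 + $2,299.92 = $18,399.92.
Total interest = total paid − principal = $18,399.92 − $16,550.00 = $1,849.92.

$1,850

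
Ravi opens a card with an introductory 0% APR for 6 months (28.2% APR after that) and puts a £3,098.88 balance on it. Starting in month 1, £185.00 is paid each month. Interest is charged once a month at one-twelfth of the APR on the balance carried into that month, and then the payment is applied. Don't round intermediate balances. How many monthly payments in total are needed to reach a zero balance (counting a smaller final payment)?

19 payments

Promo months 1–6 at r₀ = 0%/12 = 0; months 7+ at r₁ = 28.2%/12 = 0.0235.
After month 6 (no interest yet): B = £3,098.88 − 6·£185.00 = £1,988.88.
Then at r₁ with £185.00/mo: n₂ = −ln(1 − r₁·B/P)/ln(1+r₁) ≈ 12.54 → 13 more payments.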